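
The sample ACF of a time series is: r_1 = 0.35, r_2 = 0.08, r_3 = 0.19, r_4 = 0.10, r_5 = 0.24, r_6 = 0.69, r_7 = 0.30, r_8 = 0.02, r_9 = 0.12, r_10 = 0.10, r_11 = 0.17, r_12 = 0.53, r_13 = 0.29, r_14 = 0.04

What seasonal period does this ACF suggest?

6

The largest autocorrelation is r_6 = 0.69, with a weaker echo at lag 12 (0.53); the remaining lags stay at or below 0.35. The elevated value at lag 1 (0.35), dropping to 0.08 at lag 2, reflects decaying short-term dependence rather than seasonality.
The dominant spike at lag 6 indicates a seasonal period of 6.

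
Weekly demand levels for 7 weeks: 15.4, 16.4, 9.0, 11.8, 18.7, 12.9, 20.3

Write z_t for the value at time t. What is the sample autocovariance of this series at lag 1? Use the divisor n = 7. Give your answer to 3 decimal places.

-2.833

Mean z̄ = (15.4 + 16.4 + 9.0 + 11.8 + 18.7 + 12.9 + 20.3)/7 = 14.9286
Σ_{t=1}^{6}(z_t−z̄)(z_{t+1}−z̄) = -19.8280
γ_1 = -19.8280 / 7 = -2.833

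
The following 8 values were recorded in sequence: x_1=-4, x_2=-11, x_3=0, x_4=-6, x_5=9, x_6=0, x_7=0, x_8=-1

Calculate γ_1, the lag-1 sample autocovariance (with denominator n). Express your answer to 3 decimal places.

-3.205

Mean x̄ = (-4 − 11 + 0 − 6 + 9 + 0 + 0 − 1)/8 = -1.6250
Σ_{t=1}^{7}(x_t−x̄)(x_{t+1}−x̄) = -25.6406
γ_1 = -25.6406 / 8 = -3.205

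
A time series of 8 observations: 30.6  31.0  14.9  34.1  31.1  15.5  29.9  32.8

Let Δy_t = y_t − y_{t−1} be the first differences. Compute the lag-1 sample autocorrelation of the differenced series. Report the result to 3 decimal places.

First differences Δy: 0.4, -16.1, 19.2, -3.0, -15.6, 14.4, 2.9
Mean of differences = 0.3143
Numerator Σ(Δy_t−Δȳ)(Δy_{t+1}−Δȳ) = -508.9931
Denominator Σ(Δy_t−Δȳ)² = 1095.4486
r_1(Δy) = -508.9931 / 1095.4486 = -0.465

-0.465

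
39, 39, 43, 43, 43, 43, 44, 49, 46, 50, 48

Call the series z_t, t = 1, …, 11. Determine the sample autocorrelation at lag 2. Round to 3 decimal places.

0.328

Mean z̄ = (39 + 39 + 43 + 43 + 43 + 43 + 44 + 49 + 46 + 50 + 48)/11 = 44.2727
Numerator Σ_{t=1}^{9}(z_t−z̄)(z_{t+2}−z̄) = 44.0331
Denominator Σ(z_t−z̄)² = 134.1818
r_2 = 44.0331 / 134.1818 = 0.328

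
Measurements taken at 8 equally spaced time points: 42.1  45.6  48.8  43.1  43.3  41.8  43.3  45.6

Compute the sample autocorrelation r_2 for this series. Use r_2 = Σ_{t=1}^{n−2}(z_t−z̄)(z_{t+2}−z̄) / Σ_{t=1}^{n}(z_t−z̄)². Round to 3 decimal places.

Mean z̄ = (42.1 + 45.6 + 48.8 + 43.1 + 43.3 + 41.8 + 43.3 + 45.6)/8 = 44.2000
Deviations from mean: -2.1000, 1.4000, 4.6000, -1.1000, -0.9000, -2.4000, -0.9000, 1.4000
Σ(z_t−z̄)(z_{t+2}−z̄) = (-9.6600) + (-1.5400) + (-4.1400) + (2.6400) + (0.8100) + (-3.3600) = -15.2500
Denominator Σ(z_t−z̄)² = 38.0800
r_2 = -15.2500 / 38.0800 = -0.400

-0.400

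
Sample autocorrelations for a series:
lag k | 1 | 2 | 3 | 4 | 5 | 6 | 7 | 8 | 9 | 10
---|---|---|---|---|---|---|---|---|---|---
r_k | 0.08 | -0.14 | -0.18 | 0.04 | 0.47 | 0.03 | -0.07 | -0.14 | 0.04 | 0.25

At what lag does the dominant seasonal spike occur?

5

The largest autocorrelation is r_5 = 0.47, with a weaker echo at lag 10 (0.25); the remaining lags stay at or below 0.08.
The dominant spike at lag 5 indicates a seasonal period of 5.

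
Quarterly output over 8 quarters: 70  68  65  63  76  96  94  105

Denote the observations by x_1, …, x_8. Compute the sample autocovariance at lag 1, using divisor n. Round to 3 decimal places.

Mean x̄ = (70 + 68 + 65 + 63 + 76 + 96 + 94 + 105)/8 = 79.6250
Deviations: -9.6250, -11.6250, -14.6250, -16.6250, -3.6250, 16.3750, 14.3750, 25.3750
Σ_{t=1}^{7}(x_t−x̄)(x_{t+1}−x̄) = 1126.1094
γ_1 = 1126.1094 / 8 = 140.764

140.764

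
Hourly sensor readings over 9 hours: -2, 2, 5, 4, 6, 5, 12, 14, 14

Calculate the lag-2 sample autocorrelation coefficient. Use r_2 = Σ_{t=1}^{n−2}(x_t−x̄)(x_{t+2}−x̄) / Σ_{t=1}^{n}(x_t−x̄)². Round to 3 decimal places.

0.227

Mean x̄ = (-2 + 2 + 5 + 4 + 6 + 5 + 12 + 14 + 14)/9 = 6.6667
Σ(x_t−x̄)(x_{t+2}−x̄) = (14.4444) + (12.4444) + (1.1111) + (4.4444) + (-3.5556) + (-12.2222) + (39.1111) = 55.7778
Denominator Σ(x_t−x̄)² = 246.0000
r_2 = 55.7778 / 246.0000 = 0.227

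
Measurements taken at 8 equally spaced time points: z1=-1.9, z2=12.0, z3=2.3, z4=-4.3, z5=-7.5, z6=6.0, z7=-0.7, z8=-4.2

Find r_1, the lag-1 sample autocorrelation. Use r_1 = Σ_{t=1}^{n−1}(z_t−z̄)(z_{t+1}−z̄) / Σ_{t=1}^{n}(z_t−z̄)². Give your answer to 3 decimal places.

Mean z̄ = (-1.9 + 12.0 + 2.3 − 4.3 − 7.5 + 6.0 − 0.7 − 4.2)/8 = 0.2125
Deviations from mean: -2.1125, 11.7875, 2.0875, -4.5125, -7.7125, 5.7875, -0.9125, -4.4125
Numerator Σ_{t=1}^{7}(z_t−z̄)(z_{t+1}−z̄) = -20.8027
Denominator Σ(z_t−z̄)² = 281.4088
r_1 = -20.8027 / 281.4088 = -0.074

-0.074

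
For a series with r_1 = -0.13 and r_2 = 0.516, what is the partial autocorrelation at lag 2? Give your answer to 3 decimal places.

φ_{22} = (r_2 − r_1²) / (1 − r_1²)
r_1² = (-0.13)² = 0.0169
Numerator = 0.516 − 0.0169 = 0.4991; denominator = 1 − 0.0169 = 0.9831
φ_{22} = 0.4991 / 0.9831 = 0.508

0.508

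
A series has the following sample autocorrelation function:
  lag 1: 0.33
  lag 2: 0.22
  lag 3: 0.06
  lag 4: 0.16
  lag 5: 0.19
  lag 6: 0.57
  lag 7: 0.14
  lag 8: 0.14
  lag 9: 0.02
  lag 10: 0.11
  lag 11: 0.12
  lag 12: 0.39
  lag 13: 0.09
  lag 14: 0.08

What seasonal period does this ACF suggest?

6

The largest autocorrelation is r_6 = 0.57, with a weaker echo at lag 12 (0.39); the remaining lags stay at or below 0.33. The elevated value at lag 1 (0.33), dropping to 0.22 at lag 2, reflects decaying short-term dependence rather than seasonality.
The dominant spike at lag 6 indicates a seasonal period of 6.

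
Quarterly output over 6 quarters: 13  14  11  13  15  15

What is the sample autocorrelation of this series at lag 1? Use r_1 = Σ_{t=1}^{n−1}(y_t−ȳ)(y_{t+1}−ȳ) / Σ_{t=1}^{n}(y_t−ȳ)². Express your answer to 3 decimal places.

Mean ȳ = (13 + 14 + 11 + 13 + 15 + 15)/6 = 13.5000
Deviations from mean: -0.5000, 0.5000, -2.5000, -0.5000, 1.5000, 1.5000
Numerator Σ_{t=1}^{5}(y_t−ȳ)(y_{t+1}−ȳ) = 1.2500
Denominator Σ(y_t−ȳ)² = 11.5000
r_1 = 1.2500 / 11.5000 = 0.109

0.109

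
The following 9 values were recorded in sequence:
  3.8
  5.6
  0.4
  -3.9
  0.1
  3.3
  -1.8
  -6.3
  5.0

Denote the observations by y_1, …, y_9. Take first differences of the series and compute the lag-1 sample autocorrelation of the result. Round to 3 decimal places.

-0.136

First differences Δy: 1.8, -5.2, -4.3, 4.0, 3.2, -5.1, -4.5, 11.3
Mean of differences = 0.1500
Numerator Σ(Δy_t−Δȳ)(Δy_{t+1}−Δȳ) = -33.8575
Denominator Σ(Δy_t−Δȳ)² = 248.7800
r_1(Δy) = -33.8575 / 248.7800 = -0.136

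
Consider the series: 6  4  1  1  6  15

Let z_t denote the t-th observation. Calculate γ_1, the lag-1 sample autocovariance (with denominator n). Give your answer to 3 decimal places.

Mean z̄ = (6 + 4 + 1 + 1 + 6 + 15)/6 = 5.5000
Σ_{t=1}^{5}(z_t−z̄)(z_{t+1}−z̄) = 28.7500
γ_1 = 28.7500 / 6 = 4.792

4.792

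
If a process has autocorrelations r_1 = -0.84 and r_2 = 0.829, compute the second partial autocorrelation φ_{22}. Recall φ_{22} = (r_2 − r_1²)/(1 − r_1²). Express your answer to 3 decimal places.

0.419

φ_{22} = (r_2 − r_1²) / (1 − r_1²)
r_1² = (-0.84)² = 0.7056
Numerator = 0.829 − 0.7056 = 0.1234; denominator = 1 − 0.7056 = 0.2944
φ_{22} = 0.1234 / 0.2944 = 0.419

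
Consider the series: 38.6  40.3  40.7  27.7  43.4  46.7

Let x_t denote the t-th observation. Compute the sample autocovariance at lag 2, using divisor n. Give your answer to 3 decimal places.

Mean x̄ = (38.6 + 40.3 + 40.7 + 27.7 + 43.4 + 46.7)/6 = 39.5667
Deviations: -0.9667, 0.7333, 1.1333, -11.8667, 3.8333, 7.1333
Σ_{t=1}^{4}(x_t−x̄)(x_{t+2}−x̄) = -90.1022
γ_2 = -90.1022 / 6 = -15.017

-15.017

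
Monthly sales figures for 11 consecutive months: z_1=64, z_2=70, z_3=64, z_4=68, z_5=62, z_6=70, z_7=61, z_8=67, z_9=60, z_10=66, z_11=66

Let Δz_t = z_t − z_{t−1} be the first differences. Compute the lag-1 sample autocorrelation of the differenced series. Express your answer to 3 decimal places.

-0.876

First differences Δz: 6, -6, 4, -6, 8, -9, 6, -7, 6, 0
Mean of differences = 0.2000
Numerator Σ(Δz_t−Δz̄)(Δz_{t+1}−Δz̄) = -341.2400
Denominator Σ(Δz_t−Δz̄)² = 389.6000
r_1(Δz) = -341.2400 / 389.6000 = -0.876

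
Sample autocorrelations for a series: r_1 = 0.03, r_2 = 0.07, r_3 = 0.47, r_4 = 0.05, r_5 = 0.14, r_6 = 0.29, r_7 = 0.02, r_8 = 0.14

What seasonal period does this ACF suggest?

The largest autocorrelation is r_3 = 0.47, with a weaker echo at lag 6 (0.29); the remaining lags stay at or below 0.14.
The dominant spike at lag 3 indicates a seasonal period of 3.

3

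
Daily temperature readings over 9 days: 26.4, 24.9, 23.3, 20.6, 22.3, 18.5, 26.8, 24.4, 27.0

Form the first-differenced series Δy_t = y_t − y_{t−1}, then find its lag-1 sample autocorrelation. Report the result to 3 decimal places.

First differences Δy: -1.5, -1.6, -2.7, 1.7, -3.8, 8.3, -2.4, 2.6
Mean of differences = 0.0750
Numerator Σ(Δy_t−Δȳ)(Δy_{t+1}−Δȳ) = -61.9981
Denominator Σ(Δy_t−Δȳ)² = 110.7950
r_1(Δy) = -61.9981 / 110.7950 = -0.560

-0.560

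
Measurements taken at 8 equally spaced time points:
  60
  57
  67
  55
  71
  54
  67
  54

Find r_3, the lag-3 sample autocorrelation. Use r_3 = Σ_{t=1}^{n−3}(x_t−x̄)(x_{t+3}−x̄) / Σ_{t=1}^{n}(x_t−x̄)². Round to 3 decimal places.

-0.562

Mean x̄ = (60 + 57 + 67 + 55 + 71 + 54 + 67 + 54)/8 = 60.6250
Deviations from mean: -0.6250, -3.6250, 6.3750, -5.6250, 10.3750, -6.6250, 6.3750, -6.6250
Σ(x_t−x̄)(x_{t+3}−x̄) = (3.5156) + (-37.6094) + (-42.2344) + (-35.8594) + (-68.7344) = -180.9219
Denominator Σ(x_t−x̄)² = 321.8750
r_3 = -180.9219 / 321.8750 = -0.562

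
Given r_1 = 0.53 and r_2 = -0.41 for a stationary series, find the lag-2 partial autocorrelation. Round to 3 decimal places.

-0.961

φ_{22} = (r_2 − r_1²) / (1 − r_1²)
r_1² = (0.53)² = 0.2809
Numerator = -0.41 − 0.2809 = -0.6909; denominator = 1 − 0.2809 = 0.7191
φ_{22} = -0.6909 / 0.7191 = -0.961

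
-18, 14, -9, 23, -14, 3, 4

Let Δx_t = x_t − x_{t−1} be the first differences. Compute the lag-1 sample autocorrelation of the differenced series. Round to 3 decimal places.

-0.780

First differences Δx: 32, -23, 32, -37, 17, 1
Mean of differences = 3.6667
Numerator Σ(Δx_t−Δx̄)(Δx_{t+1}−Δx̄) = -3241.1111
Denominator Σ(Δx_t−Δx̄)² = 4155.3333
r_1(Δx) = -3241.1111 / 4155.3333 = -0.780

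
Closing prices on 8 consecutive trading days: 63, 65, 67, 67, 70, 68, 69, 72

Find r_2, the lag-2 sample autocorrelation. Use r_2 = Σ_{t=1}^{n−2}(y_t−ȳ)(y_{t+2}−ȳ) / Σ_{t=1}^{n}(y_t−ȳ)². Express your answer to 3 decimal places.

Mean ȳ = (63 + 65 + 67 + 67 + 70 + 68 + 69 + 72)/8 = 67.6250
Deviations from mean: -4.6250, -2.6250, -0.6250, -0.6250, 2.3750, 0.3750, 1.3750, 4.3750
Numerator Σ_{t=1}^{6}(y_t−ȳ)(y_{t+2}−ȳ) = 7.7188
Denominator Σ(y_t−ȳ)² = 55.8750
r_2 = 7.7188 / 55.8750 = 0.138

0.138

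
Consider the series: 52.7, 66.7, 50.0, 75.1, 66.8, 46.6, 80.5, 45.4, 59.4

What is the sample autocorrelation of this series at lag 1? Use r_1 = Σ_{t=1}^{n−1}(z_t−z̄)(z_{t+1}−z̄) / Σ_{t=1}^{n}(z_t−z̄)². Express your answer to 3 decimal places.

-0.642

Mean z̄ = (52.7 + 66.7 + 50.0 + 75.1 + 66.8 + 46.6 + 80.5 + 45.4 + 59.4)/9 = 60.3556
Numerator Σ_{t=1}^{8}(z_t−z̄)(z_{t+1}−z̄) = -824.6631
Denominator Σ(z_t−z̄)² = 1284.6222
r_1 = -824.6631 / 1284.6222 = -0.642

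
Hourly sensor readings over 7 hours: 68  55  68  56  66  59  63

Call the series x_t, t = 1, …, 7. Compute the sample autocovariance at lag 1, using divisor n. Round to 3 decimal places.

-22.595

Mean x̄ = (68 + 55 + 68 + 56 + 66 + 59 + 63)/7 = 62.1429
Σ_{t=1}^{6}(x_t−x̄)(x_{t+1}−x̄) = -158.1633
γ_1 = -158.1633 / 7 = -22.595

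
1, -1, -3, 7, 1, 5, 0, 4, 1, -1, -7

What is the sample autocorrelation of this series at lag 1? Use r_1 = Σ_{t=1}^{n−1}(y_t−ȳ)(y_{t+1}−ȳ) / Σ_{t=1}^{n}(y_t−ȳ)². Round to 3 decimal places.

-0.038

Mean ȳ = (1 − 1 − 3 + 7 + 1 + 5 + 0 + 4 + 1 − 1 − 7)/11 = 0.6364
Numerator Σ_{t=1}^{10}(y_t−ȳ)(y_{t+1}−ȳ) = -5.6777
Denominator Σ(y_t−ȳ)² = 148.5455
r_1 = -5.6777 / 148.5455 = -0.038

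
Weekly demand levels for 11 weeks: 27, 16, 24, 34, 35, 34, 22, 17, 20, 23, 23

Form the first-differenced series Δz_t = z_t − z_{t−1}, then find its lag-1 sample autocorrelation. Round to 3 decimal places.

First differences Δz: -11, 8, 10, 1, -1, -12, -5, 3, 3, 0
Mean of differences = -0.4000
Numerator Σ(Δz_t−Δz̄)(Δz_{t+1}−Δz̄) = 69.6400
Denominator Σ(Δz_t−Δz̄)² = 472.4000
r_1(Δz) = 69.6400 / 472.4000 = 0.147

0.147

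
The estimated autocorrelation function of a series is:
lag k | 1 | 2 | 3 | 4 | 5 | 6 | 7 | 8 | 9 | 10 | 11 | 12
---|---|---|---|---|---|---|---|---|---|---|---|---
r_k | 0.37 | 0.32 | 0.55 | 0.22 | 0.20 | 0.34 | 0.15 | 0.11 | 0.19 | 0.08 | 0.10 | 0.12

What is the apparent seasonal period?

The largest autocorrelation is r_3 = 0.55; the remaining lags stay at or below 0.37. The elevated value at lag 1 (0.37), dropping to 0.32 at lag 2, reflects decaying short-term dependence rather than seasonality.
The dominant spike at lag 3 indicates a seasonal period of 3.

3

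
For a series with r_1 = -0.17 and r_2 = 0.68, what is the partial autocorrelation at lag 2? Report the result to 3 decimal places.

φ_{22} = (r_2 − r_1²) / (1 − r_1²)
r_1² = (-0.17)² = 0.0289
Numerator = 0.68 − 0.0289 = 0.6511; denominator = 1 − 0.0289 = 0.9711
φ_{22} = 0.6511 / 0.9711 = 0.670

0.670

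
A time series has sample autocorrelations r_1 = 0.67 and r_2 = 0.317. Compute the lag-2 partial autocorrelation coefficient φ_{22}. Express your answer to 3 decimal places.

-0.239

φ_{22} = (r_2 − r_1²) / (1 − r_1²)
r_1² = (0.67)² = 0.4489
Numerator = 0.317 − 0.4489 = -0.1319; denominator = 1 − 0.4489 = 0.5511
φ_{22} = -0.1319 / 0.5511 = -0.239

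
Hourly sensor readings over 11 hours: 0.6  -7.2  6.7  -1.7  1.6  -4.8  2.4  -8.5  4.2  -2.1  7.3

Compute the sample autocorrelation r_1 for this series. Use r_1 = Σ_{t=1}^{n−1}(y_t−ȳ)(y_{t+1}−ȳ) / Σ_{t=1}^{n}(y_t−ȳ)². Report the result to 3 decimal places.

Mean ȳ = (0.6 − 7.2 + 6.7 − 1.7 + 1.6 − 4.8 + 2.4 − 8.5 + 4.2 − 2.1 + 7.3)/11 = -0.1364
Numerator Σ_{t=1}^{10}(y_t−ȳ)(y_{t+1}−ȳ) = -167.4204
Denominator Σ(y_t−ȳ)² = 278.7255
r_1 = -167.4204 / 278.7255 = -0.601

-0.601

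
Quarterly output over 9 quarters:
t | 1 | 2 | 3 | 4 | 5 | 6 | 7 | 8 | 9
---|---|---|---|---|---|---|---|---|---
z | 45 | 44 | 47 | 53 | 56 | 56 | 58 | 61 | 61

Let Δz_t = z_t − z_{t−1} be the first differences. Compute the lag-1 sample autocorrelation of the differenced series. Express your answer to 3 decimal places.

First differences Δz: -1, 3, 6, 3, 0, 2, 3, 0
Mean of differences = 2.0000
Numerator Σ(Δz_t−Δz̄)(Δz_{t+1}−Δz̄) = 1.0000
Denominator Σ(Δz_t−Δz̄)² = 36.0000
r_1(Δz) = 1.0000 / 36.0000 = 0.028

0.028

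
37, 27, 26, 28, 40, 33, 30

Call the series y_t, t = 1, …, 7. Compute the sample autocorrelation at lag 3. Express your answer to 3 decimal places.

Mean ȳ = (37 + 27 + 26 + 28 + 40 + 33 + 30)/7 = 31.5714
Σ(y_t−ȳ)(y_{t+3}−ȳ) = (-19.3878) + (-38.5306) + (-7.9592) + (5.6122) = -60.2653
Denominator Σ(y_t−ȳ)² = 169.7143
r_3 = -60.2653 / 169.7143 = -0.355

-0.355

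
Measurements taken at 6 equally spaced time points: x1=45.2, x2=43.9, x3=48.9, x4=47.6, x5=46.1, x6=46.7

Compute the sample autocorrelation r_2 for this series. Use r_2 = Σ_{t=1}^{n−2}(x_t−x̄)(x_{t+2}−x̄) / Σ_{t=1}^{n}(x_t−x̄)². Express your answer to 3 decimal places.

Mean x̄ = (45.2 + 43.9 + 48.9 + 47.6 + 46.1 + 46.7)/6 = 46.4000
Deviations from mean: -1.2000, -2.5000, 2.5000, 1.2000, -0.3000, 0.3000
Σ(x_t−x̄)(x_{t+2}−x̄) = (-3.0000) + (-3.0000) + (-0.7500) + (0.3600) = -6.3900
Denominator Σ(x_t−x̄)² = 15.5600
r_2 = -6.3900 / 15.5600 = -0.411

-0.411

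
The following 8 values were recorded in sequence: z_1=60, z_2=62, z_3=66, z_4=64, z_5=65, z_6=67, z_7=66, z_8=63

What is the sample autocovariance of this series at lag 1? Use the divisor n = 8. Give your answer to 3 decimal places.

Mean z̄ = (60 + 62 + 66 + 64 + 65 + 67 + 66 + 63)/8 = 64.1250
Σ_{t=1}^{7}(z_t−z̄)(z_{t+1}−z̄) = 10.2344
γ_1 = 10.2344 / 8 = 1.279

1.279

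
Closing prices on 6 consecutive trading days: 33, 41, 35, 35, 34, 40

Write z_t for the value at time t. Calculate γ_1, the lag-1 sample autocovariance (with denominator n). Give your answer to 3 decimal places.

-4.241

Mean z̄ = (33 + 41 + 35 + 35 + 34 + 40)/6 = 36.3333
Σ_{t=1}^{5}(z_t−z̄)(z_{t+1}−z̄) = -25.4444
γ_1 = -25.4444 / 6 = -4.241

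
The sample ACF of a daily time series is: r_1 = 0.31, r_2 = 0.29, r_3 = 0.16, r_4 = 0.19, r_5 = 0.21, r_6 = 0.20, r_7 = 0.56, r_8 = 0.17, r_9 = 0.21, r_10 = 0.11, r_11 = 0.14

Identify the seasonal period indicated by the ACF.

The largest autocorrelation is r_7 = 0.56; the remaining lags stay at or below 0.31. The elevated value at lag 1 (0.31), dropping to 0.29 at lag 2, reflects decaying short-term dependence rather than seasonality.
The dominant spike at lag 7 indicates a seasonal period of 7.

7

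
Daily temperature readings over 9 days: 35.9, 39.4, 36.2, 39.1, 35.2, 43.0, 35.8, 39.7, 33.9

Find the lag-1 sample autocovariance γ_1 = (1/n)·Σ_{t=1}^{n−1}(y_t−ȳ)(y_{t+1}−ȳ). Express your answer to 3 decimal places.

-5.044

Mean ȳ = (35.9 + 39.4 + 36.2 + 39.1 + 35.2 + 43.0 + 35.8 + 39.7 + 33.9)/9 = 37.5778
Σ_{t=1}^{8}(y_t−ȳ)(y_{t+1}−ȳ) = -45.3949
γ_1 = -45.3949 / 9 = -5.044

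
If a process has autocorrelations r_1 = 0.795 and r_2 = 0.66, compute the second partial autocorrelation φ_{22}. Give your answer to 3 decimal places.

φ_{22} = (r_2 − r_1²) / (1 − r_1²)
r_1² = (0.795)² = 0.632025
Numerator = 0.66 − 0.6320 = 0.0280; denominator = 1 − 0.6320 = 0.3680
φ_{22} = 0.0280 / 0.3680 = 0.076

0.076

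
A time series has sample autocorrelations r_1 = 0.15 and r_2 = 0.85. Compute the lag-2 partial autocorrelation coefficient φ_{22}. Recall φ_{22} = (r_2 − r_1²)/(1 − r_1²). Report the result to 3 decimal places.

φ_{22} = (r_2 − r_1²) / (1 − r_1²)
r_1² = (0.15)² = 0.0225
Numerator = 0.85 − 0.0225 = 0.8275; denominator = 1 − 0.0225 = 0.9775
φ_{22} = 0.8275 / 0.9775 = 0.847

0.847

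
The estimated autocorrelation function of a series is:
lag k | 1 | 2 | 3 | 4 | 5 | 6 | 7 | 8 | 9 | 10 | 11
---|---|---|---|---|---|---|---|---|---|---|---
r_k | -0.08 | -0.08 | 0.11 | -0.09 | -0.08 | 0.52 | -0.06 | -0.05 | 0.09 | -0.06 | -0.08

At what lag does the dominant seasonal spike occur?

6

The largest autocorrelation is r_6 = 0.52; the remaining lags stay at or below 0.11.
The dominant spike at lag 6 indicates a seasonal period of 6.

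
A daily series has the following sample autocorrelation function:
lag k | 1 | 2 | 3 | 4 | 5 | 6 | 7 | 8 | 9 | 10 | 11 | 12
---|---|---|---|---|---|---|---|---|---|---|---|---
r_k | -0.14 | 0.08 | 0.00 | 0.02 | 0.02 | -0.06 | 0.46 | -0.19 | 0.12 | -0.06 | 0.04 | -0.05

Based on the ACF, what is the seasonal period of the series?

The largest autocorrelation is r_7 = 0.46; the remaining lags stay at or below 0.12.
The dominant spike at lag 7 indicates a seasonal period of 7.

7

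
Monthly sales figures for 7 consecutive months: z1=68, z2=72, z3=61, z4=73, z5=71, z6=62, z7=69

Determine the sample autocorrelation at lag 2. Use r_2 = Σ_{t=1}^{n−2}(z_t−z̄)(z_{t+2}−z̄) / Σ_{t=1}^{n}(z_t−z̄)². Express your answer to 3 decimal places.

Mean z̄ = (68 + 72 + 61 + 73 + 71 + 62 + 69)/7 = 68.0000
Numerator Σ_{t=1}^{5}(z_t−z̄)(z_{t+2}−z̄) = -28.0000
Denominator Σ(z_t−z̄)² = 136.0000
r_2 = -28.0000 / 136.0000 = -0.206

-0.206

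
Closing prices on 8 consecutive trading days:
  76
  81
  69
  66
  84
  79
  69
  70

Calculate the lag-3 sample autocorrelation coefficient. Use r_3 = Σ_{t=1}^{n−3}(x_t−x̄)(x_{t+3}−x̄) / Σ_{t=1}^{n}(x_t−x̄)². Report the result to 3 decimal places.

0.092

Mean x̄ = (76 + 81 + 69 + 66 + 84 + 79 + 69 + 70)/8 = 74.2500
Σ(x_t−x̄)(x_{t+3}−x̄) = (-14.4375) + (65.8125) + (-24.9375) + (43.3125) + (-41.4375) = 28.3125
Denominator Σ(x_t−x̄)² = 307.5000
r_3 = 28.3125 / 307.5000 = 0.092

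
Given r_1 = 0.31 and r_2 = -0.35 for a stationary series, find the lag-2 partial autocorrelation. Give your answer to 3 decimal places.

φ_{22} = (r_2 − r_1²) / (1 − r_1²)
r_1² = (0.31)² = 0.0961
Numerator = -0.35 − 0.0961 = -0.4461; denominator = 1 − 0.0961 = 0.9039
φ_{22} = -0.4461 / 0.9039 = -0.494

-0.494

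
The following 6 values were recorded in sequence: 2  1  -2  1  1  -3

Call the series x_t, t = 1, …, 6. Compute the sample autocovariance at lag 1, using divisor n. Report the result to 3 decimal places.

Mean x̄ = (2 + 1 − 2 + 1 + 1 − 3)/6 = 0.0000
Deviations: 2.0000, 1.0000, -2.0000, 1.0000, 1.0000, -3.0000
Σ_{t=1}^{5}(x_t−x̄)(x_{t+1}−x̄) = -4.0000
γ_1 = -4.0000 / 6 = -0.667

-0.667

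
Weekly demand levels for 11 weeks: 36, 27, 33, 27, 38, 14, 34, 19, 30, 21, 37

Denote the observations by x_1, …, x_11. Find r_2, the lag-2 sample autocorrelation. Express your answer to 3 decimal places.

0.607

Mean x̄ = (36 + 27 + 33 + 27 + 38 + 14 + 34 + 19 + 30 + 21 + 37)/11 = 28.7273
Numerator Σ_{t=1}^{9}(x_t−x̄)(x_{t+2}−x̄) = 383.6694
Denominator Σ(x_t−x̄)² = 632.1818
r_2 = 383.6694 / 632.1818 = 0.607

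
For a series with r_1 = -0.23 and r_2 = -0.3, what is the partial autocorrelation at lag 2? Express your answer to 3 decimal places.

φ_{22} = (r_2 − r_1²) / (1 − r_1²)
r_1² = (-0.23)² = 0.0529
Numerator = -0.3 − 0.0529 = -0.3529; denominator = 1 − 0.0529 = 0.9471
φ_{22} = -0.3529 / 0.9471 = -0.373

-0.373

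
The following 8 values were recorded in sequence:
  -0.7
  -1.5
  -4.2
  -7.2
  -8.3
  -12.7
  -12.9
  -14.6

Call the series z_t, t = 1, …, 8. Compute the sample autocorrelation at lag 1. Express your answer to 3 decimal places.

0.657

Mean z̄ = (-0.7 − 1.5 − 4.2 − 7.2 − 8.3 − 12.7 − 12.9 − 14.6)/8 = -7.7625
Deviations from mean: 7.0625, 6.2625, 3.5625, 0.5625, -0.5375, -4.9375, -5.1375, -6.8375
Σ(z_t−z̄)(z_{t+1}−z̄) = (44.2289) + (22.3102) + (2.0039) + (-0.3023) + (2.6539) + (25.3664) + (35.1277) = 131.3886
Denominator Σ(z_t−z̄)² = 199.9188
r_1 = 131.3886 / 199.9188 = 0.657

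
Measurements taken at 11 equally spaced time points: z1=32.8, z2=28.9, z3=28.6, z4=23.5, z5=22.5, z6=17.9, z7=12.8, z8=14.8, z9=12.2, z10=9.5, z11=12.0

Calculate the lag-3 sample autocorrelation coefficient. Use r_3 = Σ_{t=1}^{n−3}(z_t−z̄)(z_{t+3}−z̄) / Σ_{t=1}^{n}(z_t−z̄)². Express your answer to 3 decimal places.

0.215

Mean z̄ = (32.8 + 28.9 + 28.6 + 23.5 + 22.5 + 17.9 + 12.8 + 14.8 + 12.2 + 9.5 + 12.0)/11 = 19.5909
Numerator Σ_{t=1}^{8}(z_t−z̄)(z_{t+3}−z̄) = 140.3907
Denominator Σ(z_t−z̄)² = 652.0491
r_3 = 140.3907 / 652.0491 = 0.215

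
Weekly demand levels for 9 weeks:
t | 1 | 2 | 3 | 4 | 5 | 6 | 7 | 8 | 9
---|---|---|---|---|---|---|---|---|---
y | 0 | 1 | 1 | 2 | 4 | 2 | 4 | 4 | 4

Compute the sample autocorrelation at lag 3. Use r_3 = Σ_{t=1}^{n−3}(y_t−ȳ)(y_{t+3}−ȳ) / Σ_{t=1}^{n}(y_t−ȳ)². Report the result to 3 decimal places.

Mean ȳ = (0 + 1 + 1 + 2 + 4 + 2 + 4 + 4 + 4)/9 = 2.4444
Σ(y_t−ȳ)(y_{t+3}−ȳ) = (1.0864) + (-2.2469) + (0.6420) + (-0.6914) + (2.4198) + (-0.6914) = 0.5185
Denominator Σ(y_t−ȳ)² = 20.2222
r_3 = 0.5185 / 20.2222 = 0.026

0.026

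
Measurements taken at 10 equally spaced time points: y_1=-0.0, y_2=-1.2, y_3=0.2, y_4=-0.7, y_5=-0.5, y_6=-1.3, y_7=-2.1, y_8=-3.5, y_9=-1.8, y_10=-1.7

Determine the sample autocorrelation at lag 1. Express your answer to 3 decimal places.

0.438

Mean ȳ = (-0.0 − 1.2 + 0.2 − 0.7 − 0.5 − 1.3 − 2.1 − 3.5 − 1.8 − 1.7)/10 = -1.2600
Numerator Σ_{t=1}^{9}(y_t−ȳ)(y_{t+1}−ȳ) = 4.7384
Denominator Σ(y_t−ȳ)² = 10.8240
r_1 = 4.7384 / 10.8240 = 0.438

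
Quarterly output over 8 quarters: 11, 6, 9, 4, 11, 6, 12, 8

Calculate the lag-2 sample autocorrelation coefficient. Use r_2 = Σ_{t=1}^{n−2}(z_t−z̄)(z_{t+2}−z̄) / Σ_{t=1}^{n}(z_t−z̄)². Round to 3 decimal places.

0.596

Mean z̄ = (11 + 6 + 9 + 4 + 11 + 6 + 12 + 8)/8 = 8.3750
Deviations from mean: 2.6250, -2.3750, 0.6250, -4.3750, 2.6250, -2.3750, 3.6250, -0.3750
Σ(z_t−z̄)(z_{t+2}−z̄) = (1.6406) + (10.3906) + (1.6406) + (10.3906) + (9.5156) + (0.8906) = 34.4688
Denominator Σ(z_t−z̄)² = 57.8750
r_2 = 34.4688 / 57.8750 = 0.596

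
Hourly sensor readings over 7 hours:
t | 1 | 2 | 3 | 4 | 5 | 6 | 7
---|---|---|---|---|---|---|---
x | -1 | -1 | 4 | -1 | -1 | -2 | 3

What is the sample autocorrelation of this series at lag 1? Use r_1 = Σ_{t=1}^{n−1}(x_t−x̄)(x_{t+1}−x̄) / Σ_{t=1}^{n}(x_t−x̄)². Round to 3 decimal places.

Mean x̄ = (-1 − 1 + 4 − 1 − 1 − 2 + 3)/7 = 0.1429
Σ(x_t−x̄)(x_{t+1}−x̄) = (1.3061) + (-4.4082) + (-4.4082) + (1.3061) + (2.4490) + (-6.1224) = -9.8776
Denominator Σ(x_t−x̄)² = 32.8571
r_1 = -9.8776 / 32.8571 = -0.301

-0.301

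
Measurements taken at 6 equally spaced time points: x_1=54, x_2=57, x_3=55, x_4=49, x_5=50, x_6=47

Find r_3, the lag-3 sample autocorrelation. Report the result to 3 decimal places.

-0.408

Mean x̄ = (54 + 57 + 55 + 49 + 50 + 47)/6 = 52.0000
Deviations from mean: 2.0000, 5.0000, 3.0000, -3.0000, -2.0000, -5.0000
Numerator Σ_{t=1}^{3}(x_t−x̄)(x_{t+3}−x̄) = -31.0000
Denominator Σ(x_t−x̄)² = 76.0000
r_3 = -31.0000 / 76.0000 = -0.408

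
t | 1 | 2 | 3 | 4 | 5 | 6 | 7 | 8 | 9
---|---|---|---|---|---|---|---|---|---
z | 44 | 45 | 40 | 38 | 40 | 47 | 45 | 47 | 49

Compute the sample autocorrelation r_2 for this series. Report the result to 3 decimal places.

0.008

Mean z̄ = (44 + 45 + 40 + 38 + 40 + 47 + 45 + 47 + 49)/9 = 43.8889
Σ(z_t−z̄)(z_{t+2}−z̄) = (-0.4321) + (-6.5432) + (15.1235) + (-18.3210) + (-4.3210) + (9.6790) + (5.6790) = 0.8642
Denominator Σ(z_t−z̄)² = 112.8889
r_2 = 0.8642 / 112.8889 = 0.008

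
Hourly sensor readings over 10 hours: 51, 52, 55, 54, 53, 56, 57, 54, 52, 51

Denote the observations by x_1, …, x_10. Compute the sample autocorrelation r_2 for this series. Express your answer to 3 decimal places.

-0.286

Mean x̄ = (51 + 52 + 55 + 54 + 53 + 56 + 57 + 54 + 52 + 51)/10 = 53.5000
Numerator Σ_{t=1}^{8}(x_t−x̄)(x_{t+2}−x̄) = -11.0000
Denominator Σ(x_t−x̄)² = 38.5000
r_2 = -11.0000 / 38.5000 = -0.286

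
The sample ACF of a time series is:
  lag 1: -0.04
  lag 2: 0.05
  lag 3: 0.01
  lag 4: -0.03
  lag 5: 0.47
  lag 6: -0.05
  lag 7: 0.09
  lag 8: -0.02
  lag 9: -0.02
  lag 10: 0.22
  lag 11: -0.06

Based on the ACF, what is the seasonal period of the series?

The largest autocorrelation is r_5 = 0.47, with a weaker echo at lag 10 (0.22); the remaining lags stay at or below 0.09.
The dominant spike at lag 5 indicates a seasonal period of 5.

5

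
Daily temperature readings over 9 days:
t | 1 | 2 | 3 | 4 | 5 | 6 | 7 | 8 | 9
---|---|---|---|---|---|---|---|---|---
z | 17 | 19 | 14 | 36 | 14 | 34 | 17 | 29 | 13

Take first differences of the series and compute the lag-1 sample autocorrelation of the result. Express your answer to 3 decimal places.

-0.852

First differences Δz: 2, -5, 22, -22, 20, -17, 12, -16
Mean of differences = -0.5000
Numerator Σ(Δz_t−Δz̄)(Δz_{t+1}−Δz̄) = -1775.2500
Denominator Σ(Δz_t−Δz̄)² = 2084.0000
r_1(Δz) = -1775.2500 / 2084.0000 = -0.852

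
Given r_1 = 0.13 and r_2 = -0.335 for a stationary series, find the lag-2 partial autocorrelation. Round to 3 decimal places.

φ_{22} = (r_2 − r_1²) / (1 − r_1²)
r_1² = (0.13)² = 0.0169
Numerator = -0.335 − 0.0169 = -0.3519; denominator = 1 − 0.0169 = 0.9831
φ_{22} = -0.3519 / 0.9831 = -0.358

-0.358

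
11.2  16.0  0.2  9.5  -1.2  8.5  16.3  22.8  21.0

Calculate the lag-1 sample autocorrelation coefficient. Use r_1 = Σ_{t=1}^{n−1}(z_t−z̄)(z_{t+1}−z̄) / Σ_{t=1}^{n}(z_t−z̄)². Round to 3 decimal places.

0.323

Mean z̄ = (11.2 + 16.0 + 0.2 + 9.5 − 1.2 + 8.5 + 16.3 + 22.8 + 21.0)/9 = 11.5889
Numerator Σ_{t=1}^{8}(z_t−z̄)(z_{t+1}−z̄) = 181.8288
Denominator Σ(z_t−z̄)² = 563.2289
r_1 = 181.8288 / 563.2289 = 0.323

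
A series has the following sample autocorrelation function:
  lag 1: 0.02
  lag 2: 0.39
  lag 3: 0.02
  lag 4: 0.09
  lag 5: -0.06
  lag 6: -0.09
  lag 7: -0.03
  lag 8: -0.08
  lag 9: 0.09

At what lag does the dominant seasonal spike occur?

2

The largest autocorrelation is r_2 = 0.39; the remaining lags stay at or below 0.09.
The dominant spike at lag 2 indicates a seasonal period of 2.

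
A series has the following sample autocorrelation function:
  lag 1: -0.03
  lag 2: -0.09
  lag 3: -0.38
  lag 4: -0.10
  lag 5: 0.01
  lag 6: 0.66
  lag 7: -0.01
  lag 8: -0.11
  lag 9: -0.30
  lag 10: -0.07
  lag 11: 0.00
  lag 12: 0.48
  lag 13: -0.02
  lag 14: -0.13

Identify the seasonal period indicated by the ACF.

The largest autocorrelation is r_6 = 0.66, with a weaker echo at lag 12 (0.48); the remaining lags stay at or below 0.01.
The dominant spike at lag 6 indicates a seasonal period of 6.

6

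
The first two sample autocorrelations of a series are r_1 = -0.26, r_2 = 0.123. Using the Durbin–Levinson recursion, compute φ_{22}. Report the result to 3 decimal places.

φ_{22} = (r_2 − r_1²) / (1 − r_1²)
r_1² = (-0.26)² = 0.0676
Numerator = 0.123 − 0.0676 = 0.0554; denominator = 1 − 0.0676 = 0.9324
φ_{22} = 0.0554 / 0.9324 = 0.059

0.059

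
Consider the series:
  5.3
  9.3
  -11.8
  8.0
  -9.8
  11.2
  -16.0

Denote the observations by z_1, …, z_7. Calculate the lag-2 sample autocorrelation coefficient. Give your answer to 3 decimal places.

Mean z̄ = (5.3 + 9.3 − 11.8 + 8.0 − 9.8 + 11.2 − 16.0)/7 = -0.5429
Deviations from mean: 5.8429, 9.8429, -11.2571, 8.5429, -9.2571, 11.7429, -15.4571
Σ(z_t−z̄)(z_{t+2}−z̄) = (-65.7739) + (84.0861) + (104.2090) + (100.3176) + (143.0890) = 365.9278
Denominator Σ(z_t−z̄)² = 793.2371
r_2 = 365.9278 / 793.2371 = 0.461

0.461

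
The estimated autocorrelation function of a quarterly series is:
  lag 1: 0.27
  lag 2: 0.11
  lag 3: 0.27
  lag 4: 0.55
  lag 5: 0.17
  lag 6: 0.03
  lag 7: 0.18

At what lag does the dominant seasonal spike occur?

The largest autocorrelation is r_4 = 0.55; the remaining lags stay at or below 0.27. The elevated value at lag 1 (0.27), dropping to 0.11 at lag 2, reflects decaying short-term dependence rather than seasonality.
The dominant spike at lag 4 indicates a seasonal period of 4.

4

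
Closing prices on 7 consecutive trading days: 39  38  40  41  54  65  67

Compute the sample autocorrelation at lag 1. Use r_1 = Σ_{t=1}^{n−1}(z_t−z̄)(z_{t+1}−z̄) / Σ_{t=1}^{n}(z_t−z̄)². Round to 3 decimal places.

Mean z̄ = (39 + 38 + 40 + 41 + 54 + 65 + 67)/7 = 49.1429
Numerator Σ_{t=1}^{6}(z_t−z̄)(z_{t+1}−z̄) = 609.9796
Denominator Σ(z_t−z̄)² = 970.8571
r_1 = 609.9796 / 970.8571 = 0.628

0.628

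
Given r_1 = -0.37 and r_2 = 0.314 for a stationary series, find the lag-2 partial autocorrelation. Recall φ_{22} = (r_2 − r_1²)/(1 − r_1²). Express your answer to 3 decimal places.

0.205

φ_{22} = (r_2 − r_1²) / (1 − r_1²)
r_1² = (-0.37)² = 0.1369
Numerator = 0.314 − 0.1369 = 0.1771; denominator = 1 − 0.1369 = 0.8631
φ_{22} = 0.1771 / 0.8631 = 0.205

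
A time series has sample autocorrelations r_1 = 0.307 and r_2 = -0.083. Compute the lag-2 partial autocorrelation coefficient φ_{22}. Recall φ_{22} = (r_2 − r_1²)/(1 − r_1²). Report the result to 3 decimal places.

φ_{22} = (r_2 − r_1²) / (1 − r_1²)
r_1² = (0.307)² = 0.094249
Numerator = -0.083 − 0.0942 = -0.1772; denominator = 1 − 0.0942 = 0.9058
φ_{22} = -0.1772 / 0.9058 = -0.196

-0.196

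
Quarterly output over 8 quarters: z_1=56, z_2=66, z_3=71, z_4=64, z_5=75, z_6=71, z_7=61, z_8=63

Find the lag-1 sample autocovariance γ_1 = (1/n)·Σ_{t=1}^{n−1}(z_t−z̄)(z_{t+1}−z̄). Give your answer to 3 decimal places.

Mean z̄ = (56 + 66 + 71 + 64 + 75 + 71 + 61 + 63)/8 = 65.8750
Σ_{t=1}^{7}(z_t−z̄)(z_{t+1}−z̄) = 8.4844
γ_1 = 8.4844 / 8 = 1.061

1.061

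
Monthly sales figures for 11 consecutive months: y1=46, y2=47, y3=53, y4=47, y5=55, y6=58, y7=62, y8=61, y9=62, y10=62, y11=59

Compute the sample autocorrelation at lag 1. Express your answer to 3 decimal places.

Mean ȳ = (46 + 47 + 53 + 47 + 55 + 58 + 62 + 61 + 62 + 62 + 59)/11 = 55.6364
Numerator Σ_{t=1}^{10}(y_t−ȳ)(y_{t+1}−ȳ) = 277.9587
Denominator Σ(y_t−ȳ)² = 416.5455
r_1 = 277.9587 / 416.5455 = 0.667

0.667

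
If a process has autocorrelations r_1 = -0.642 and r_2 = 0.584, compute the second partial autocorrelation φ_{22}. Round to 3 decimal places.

φ_{22} = (r_2 − r_1²) / (1 − r_1²)
r_1² = (-0.642)² = 0.412164
Numerator = 0.584 − 0.4122 = 0.1718; denominator = 1 − 0.4122 = 0.5878
φ_{22} = 0.1718 / 0.5878 = 0.292

0.292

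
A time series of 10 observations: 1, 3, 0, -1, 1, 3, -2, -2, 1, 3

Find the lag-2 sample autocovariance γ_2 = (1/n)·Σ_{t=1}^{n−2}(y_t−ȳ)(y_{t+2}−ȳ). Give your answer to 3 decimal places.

-2.228

Mean ȳ = (1 + 3 + 0 − 1 + 1 + 3 − 2 − 2 + 1 + 3)/10 = 0.7000
Σ_{t=1}^{8}(y_t−ȳ)(y_{t+2}−ȳ) = -22.2800
γ_2 = -22.2800 / 10 = -2.228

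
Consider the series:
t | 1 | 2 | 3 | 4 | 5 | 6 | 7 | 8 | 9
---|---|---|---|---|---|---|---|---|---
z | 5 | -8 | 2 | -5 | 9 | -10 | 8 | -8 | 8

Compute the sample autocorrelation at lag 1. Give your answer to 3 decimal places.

Mean z̄ = (5 − 8 + 2 − 5 + 9 − 10 + 8 − 8 + 8)/9 = 0.1111
Numerator Σ_{t=1}^{8}(z_t−z̄)(z_{t+1}−z̄) = -407.6790
Denominator Σ(z_t−z̄)² = 490.8889
r_1 = -407.6790 / 490.8889 = -0.830

-0.830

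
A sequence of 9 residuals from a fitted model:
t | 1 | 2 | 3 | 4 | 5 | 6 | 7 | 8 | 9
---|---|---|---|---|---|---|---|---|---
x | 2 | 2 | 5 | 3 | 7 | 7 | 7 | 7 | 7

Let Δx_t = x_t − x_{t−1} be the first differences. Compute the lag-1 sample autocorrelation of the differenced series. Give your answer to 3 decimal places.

-0.677

First differences Δx: 0, 3, -2, 4, 0, 0, 0, 0
Mean of differences = 0.6250
Numerator Σ(Δx_t−Δx̄)(Δx_{t+1}−Δx̄) = -17.5156
Denominator Σ(Δx_t−Δx̄)² = 25.8750
r_1(Δx) = -17.5156 / 25.8750 = -0.677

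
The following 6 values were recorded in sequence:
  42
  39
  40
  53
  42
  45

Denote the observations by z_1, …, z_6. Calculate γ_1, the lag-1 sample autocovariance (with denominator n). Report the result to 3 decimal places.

-4.542

Mean z̄ = (42 + 39 + 40 + 53 + 42 + 45)/6 = 43.5000
Σ_{t=1}^{5}(z_t−z̄)(z_{t+1}−z̄) = -27.2500
γ_1 = -27.2500 / 6 = -4.542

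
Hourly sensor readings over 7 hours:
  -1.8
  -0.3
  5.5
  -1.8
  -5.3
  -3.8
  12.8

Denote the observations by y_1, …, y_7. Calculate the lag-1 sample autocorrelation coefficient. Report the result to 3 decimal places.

-0.110

Mean ȳ = (-1.8 − 0.3 + 5.5 − 1.8 − 5.3 − 3.8 + 12.8)/7 = 0.7571
Σ(y_t−ȳ)(y_{t+1}−ȳ) = (2.7033) + (-5.0139) + (-12.1282) + (15.4890) + (27.6033) + (-54.8810) = -26.2276
Denominator Σ(y_t−ȳ)² = 239.1771
r_1 = -26.2276 / 239.1771 = -0.110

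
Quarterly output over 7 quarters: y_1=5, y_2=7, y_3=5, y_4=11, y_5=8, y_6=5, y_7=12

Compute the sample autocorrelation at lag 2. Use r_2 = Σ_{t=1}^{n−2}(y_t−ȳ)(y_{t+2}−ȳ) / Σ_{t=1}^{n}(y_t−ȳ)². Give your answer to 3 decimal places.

Mean ȳ = (5 + 7 + 5 + 11 + 8 + 5 + 12)/7 = 7.5714
Deviations from mean: -2.5714, -0.5714, -2.5714, 3.4286, 0.4286, -2.5714, 4.4286
Numerator Σ_{t=1}^{5}(y_t−ȳ)(y_{t+2}−ȳ) = -3.3673
Denominator Σ(y_t−ȳ)² = 51.7143
r_2 = -3.3673 / 51.7143 = -0.065

-0.065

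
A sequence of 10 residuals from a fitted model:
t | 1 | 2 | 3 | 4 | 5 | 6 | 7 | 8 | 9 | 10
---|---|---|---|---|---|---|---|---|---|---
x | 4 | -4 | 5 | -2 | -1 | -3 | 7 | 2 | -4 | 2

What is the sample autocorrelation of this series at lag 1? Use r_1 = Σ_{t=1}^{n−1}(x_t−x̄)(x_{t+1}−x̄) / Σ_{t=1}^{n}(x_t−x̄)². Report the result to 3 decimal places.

-0.458

Mean x̄ = (4 − 4 + 5 − 2 − 1 − 3 + 7 + 2 − 4 + 2)/10 = 0.6000
Numerator Σ_{t=1}^{9}(x_t−x̄)(x_{t+1}−x̄) = -64.3600
Denominator Σ(x_t−x̄)² = 140.4000
r_1 = -64.3600 / 140.4000 = -0.458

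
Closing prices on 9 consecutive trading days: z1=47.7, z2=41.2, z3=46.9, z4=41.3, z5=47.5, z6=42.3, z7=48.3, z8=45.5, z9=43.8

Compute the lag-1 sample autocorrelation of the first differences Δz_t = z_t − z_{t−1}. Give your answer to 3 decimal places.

First differences Δz: -6.5, 5.7, -5.6, 6.2, -5.2, 6.0, -2.8, -1.7
Mean of differences = -0.4875
Numerator Σ(Δz_t−Δz̄)(Δz_{t+1}−Δz̄) = -177.3114
Denominator Σ(Δz_t−Δz̄)² = 216.4088
r_1(Δz) = -177.3114 / 216.4088 = -0.819

-0.819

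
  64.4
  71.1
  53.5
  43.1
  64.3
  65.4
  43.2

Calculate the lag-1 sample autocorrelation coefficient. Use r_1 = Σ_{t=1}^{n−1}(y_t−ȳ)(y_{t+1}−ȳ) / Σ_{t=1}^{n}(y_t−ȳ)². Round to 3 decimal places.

-0.083

Mean ȳ = (64.4 + 71.1 + 53.5 + 43.1 + 64.3 + 65.4 + 43.2)/7 = 57.8571
Deviations from mean: 6.5429, 13.2429, -4.3571, -14.7571, 6.4429, 7.5429, -14.6571
Σ(y_t−ȳ)(y_{t+1}−ȳ) = (86.6461) + (-57.7010) + (64.2990) + (-95.0782) + (48.5976) + (-110.5567) = -63.7933
Denominator Σ(y_t−ȳ)² = 768.1771
r_1 = -63.7933 / 768.1771 = -0.083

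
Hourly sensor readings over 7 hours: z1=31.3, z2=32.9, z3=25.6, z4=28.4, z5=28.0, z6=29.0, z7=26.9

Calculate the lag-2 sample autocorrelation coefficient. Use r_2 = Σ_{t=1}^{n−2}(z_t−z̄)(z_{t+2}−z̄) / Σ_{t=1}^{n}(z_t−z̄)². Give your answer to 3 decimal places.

-0.141

Mean z̄ = (31.3 + 32.9 + 25.6 + 28.4 + 28.0 + 29.0 + 26.9)/7 = 28.8714
Deviations from mean: 2.4286, 4.0286, -3.2714, -0.4714, -0.8714, 0.1286, -1.9714
Numerator Σ_{t=1}^{5}(z_t−z̄)(z_{t+2}−z̄) = -5.3359
Denominator Σ(z_t−z̄)² = 37.7143
r_2 = -5.3359 / 37.7143 = -0.141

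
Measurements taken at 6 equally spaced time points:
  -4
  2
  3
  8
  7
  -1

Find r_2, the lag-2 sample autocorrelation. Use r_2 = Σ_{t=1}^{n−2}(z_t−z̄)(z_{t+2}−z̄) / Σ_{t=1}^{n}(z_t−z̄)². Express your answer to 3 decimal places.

Mean z̄ = (-4 + 2 + 3 + 8 + 7 − 1)/6 = 2.5000
Σ(z_t−z̄)(z_{t+2}−z̄) = (-3.2500) + (-2.7500) + (2.2500) + (-19.2500) = -23.0000
Denominator Σ(z_t−z̄)² = 105.5000
r_2 = -23.0000 / 105.5000 = -0.218

-0.218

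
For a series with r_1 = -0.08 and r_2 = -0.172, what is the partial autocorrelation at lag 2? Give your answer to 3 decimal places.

φ_{22} = (r_2 − r_1²) / (1 − r_1²)
r_1² = (-0.08)² = 0.0064
Numerator = -0.172 − 0.0064 = -0.1784; denominator = 1 − 0.0064 = 0.9936
φ_{22} = -0.1784 / 0.9936 = -0.180

-0.180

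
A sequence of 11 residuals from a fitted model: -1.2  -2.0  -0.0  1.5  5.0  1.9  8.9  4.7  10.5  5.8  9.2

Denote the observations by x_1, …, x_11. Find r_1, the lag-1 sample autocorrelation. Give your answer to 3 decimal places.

0.423

Mean x̄ = (-1.2 − 2.0 − 0.0 + 1.5 + 5.0 + 1.9 + 8.9 + 4.7 + 10.5 + 5.8 + 9.2)/11 = 4.0273
Numerator Σ_{t=1}^{10}(x_t−x̄)(x_{t+1}−x̄) = 79.3411
Denominator Σ(x_t−x̄)² = 187.7218
r_1 = 79.3411 / 187.7218 = 0.423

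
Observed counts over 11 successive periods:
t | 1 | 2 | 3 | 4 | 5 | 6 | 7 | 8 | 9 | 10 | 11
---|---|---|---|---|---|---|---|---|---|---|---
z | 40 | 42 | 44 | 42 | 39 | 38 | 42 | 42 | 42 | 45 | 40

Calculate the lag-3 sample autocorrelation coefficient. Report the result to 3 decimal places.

-0.297

Mean z̄ = (40 + 42 + 44 + 42 + 39 + 38 + 42 + 42 + 42 + 45 + 40)/11 = 41.4545
Numerator Σ_{t=1}^{8}(z_t−z̄)(z_{t+3}−z̄) = -12.7107
Denominator Σ(z_t−z̄)² = 42.7273
r_3 = -12.7107 / 42.7273 = -0.297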